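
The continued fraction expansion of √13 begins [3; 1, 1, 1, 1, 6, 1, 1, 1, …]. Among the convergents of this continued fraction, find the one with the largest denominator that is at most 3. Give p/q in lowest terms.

11/3

a_0 = 3: 3/1  (≤ bound)
a_1 = 1: 4/1  (≤ bound)
a_2 = 1: 7/2  (≤ bound)
a_3 = 1: 11/3  (≤ bound)
a_4 = 1: 18/5  (> 3, stop)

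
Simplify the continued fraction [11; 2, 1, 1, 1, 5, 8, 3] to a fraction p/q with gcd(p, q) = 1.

a_0 = 11: 11/1
a_1 = 2: 23/2
a_2 = 1: 34/3
a_3 = 1: 57/5
a_4 = 1: 91/8
a_5 = 5: 512/45
a_6 = 8: 4187/368
a_7 = 3: 13073/1149

13073/1149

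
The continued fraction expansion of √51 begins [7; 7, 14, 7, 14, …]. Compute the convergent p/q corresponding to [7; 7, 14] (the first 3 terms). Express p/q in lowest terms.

707/99

Compute successive convergents:
a_0 = 7: 7/1
a_1 = 7: 50/7
a_2 = 14: 707/99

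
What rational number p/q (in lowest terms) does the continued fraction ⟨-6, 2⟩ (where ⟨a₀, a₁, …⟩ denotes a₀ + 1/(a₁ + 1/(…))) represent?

Start with 2.
-6 + 1/(2/1) = -6 + 1/2 = -11/2

-11/2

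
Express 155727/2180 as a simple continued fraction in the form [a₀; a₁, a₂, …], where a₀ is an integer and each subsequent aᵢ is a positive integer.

Repeatedly divide and take the remainder:
155727 = 71·2180 + 947, so a_0 = 71
2180 = 2·947 + 286, so a_1 = 2
947 = 3·286 + 89, so a_2 = 3
286 = 3·89 + 19, so a_3 = 3
89 = 4·19 + 13, so a_4 = 4
19 = 1·13 + 6, so a_5 = 1
13 = 2·6 + 1, so a_6 = 2
6 = 6·1 + 0, so a_7 = 6

[71; 2, 3, 3, 4, 1, 2, 6]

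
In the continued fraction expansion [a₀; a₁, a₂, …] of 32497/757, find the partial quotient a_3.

32497 = 42·757 + 703, so a_0 = 42
757 = 1·703 + 54, so a_1 = 1
703 = 13·54 + 1, so a_2 = 13
54 = 54·1 + 0, so a_3 = 54

54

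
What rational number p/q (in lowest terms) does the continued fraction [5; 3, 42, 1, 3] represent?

Compute successive convergents:
a_0 = 5: 5/1
a_1 = 3: 16/3
a_2 = 42: 677/127
a_3 = 1: 693/130
a_4 = 3: 2756/517

2756/517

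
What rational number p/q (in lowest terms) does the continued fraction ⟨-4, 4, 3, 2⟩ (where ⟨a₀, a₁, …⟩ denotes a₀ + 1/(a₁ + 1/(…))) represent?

Build up convergents one term at a time:
a_0 = -4: -4/1
a_1 = 4: -15/4
a_2 = 3: -49/13
a_3 = 2: -113/30

-113/30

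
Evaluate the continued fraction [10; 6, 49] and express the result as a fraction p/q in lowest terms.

2999/295

Starting at the tail and folding back:
Start with 49.
6 + 1/(49/1) = 6 + 1/49 = 295/49
10 + 1/(295/49) = 10 + 49/295 = 2999/295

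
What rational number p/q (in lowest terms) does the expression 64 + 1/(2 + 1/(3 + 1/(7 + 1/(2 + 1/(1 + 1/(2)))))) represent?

Start with 2.
1 + 1/(2/1) = 1 + 1/2 = 3/2
2 + 1/(3/2) = 2 + 2/3 = 8/3
7 + 1/(8/3) = 7 + 3/8 = 59/8
3 + 1/(59/8) = 3 + 8/59 = 185/59
2 + 1/(185/59) = 2 + 59/185 = 429/185
64 + 1/(429/185) = 64 + 185/429 = 27641/429

27641/429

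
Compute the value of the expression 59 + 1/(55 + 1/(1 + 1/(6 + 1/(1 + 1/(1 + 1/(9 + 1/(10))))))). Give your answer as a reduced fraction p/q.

4764397/80728

a_0 = 59: 59/1
a_1 = 55: 3246/55
a_2 = 1: 3305/56
a_3 = 6: 23076/391
a_4 = 1: 26381/447
a_5 = 1: 49457/838
a_6 = 9: 471494/7989
a_7 = 10: 4764397/80728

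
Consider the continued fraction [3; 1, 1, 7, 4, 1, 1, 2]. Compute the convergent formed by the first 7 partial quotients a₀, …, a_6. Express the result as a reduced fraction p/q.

491/139

Start with 1.
1 + 1/(1/1) = 1 + 1/1 = 2/1
4 + 1/(2/1) = 4 + 1/2 = 9/2
7 + 1/(9/2) = 7 + 2/9 = 65/9
1 + 1/(65/9) = 1 + 9/65 = 74/65
1 + 1/(74/65) = 1 + 65/74 = 139/74
3 + 1/(139/74) = 3 + 74/139 = 491/139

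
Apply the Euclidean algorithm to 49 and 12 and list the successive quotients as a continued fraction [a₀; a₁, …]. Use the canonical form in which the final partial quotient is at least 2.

[4; 12]

Apply division with remainder until the remainder is 0:
⌊49/12⌋ = 4, remainder 1
⌊12/1⌋ = 12, remainder 0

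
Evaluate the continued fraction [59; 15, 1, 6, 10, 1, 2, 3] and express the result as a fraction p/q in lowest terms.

710942/12037

a_0 = 59: 59/1
a_1 = 15: 886/15
a_2 = 1: 945/16
a_3 = 6: 6556/111
a_4 = 10: 66505/1126
a_5 = 1: 73061/1237
a_6 = 2: 212627/3600
a_7 = 3: 710942/12037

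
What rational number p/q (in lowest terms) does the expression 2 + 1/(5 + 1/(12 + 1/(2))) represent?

279/127

a_0 = 2: 2/1
a_1 = 5: 11/5
a_2 = 12: 134/61
a_3 = 2: 279/127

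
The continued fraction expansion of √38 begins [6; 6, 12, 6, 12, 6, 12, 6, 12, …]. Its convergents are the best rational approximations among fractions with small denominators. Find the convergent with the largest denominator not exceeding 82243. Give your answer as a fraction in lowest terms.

202501/32850

a_0 = 6: 6/1  (≤ bound)
a_1 = 6: 37/6  (≤ bound)
a_2 = 12: 450/73  (≤ bound)
a_3 = 6: 2737/444  (≤ bound)
a_4 = 12: 33294/5401  (≤ bound)
a_5 = 6: 202501/32850  (≤ bound)
a_6 = 12: 2463306/399601  (> 82243, stop)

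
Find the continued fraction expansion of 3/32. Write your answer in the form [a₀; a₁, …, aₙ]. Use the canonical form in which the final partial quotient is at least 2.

[0; 10, 1, 2]

Repeatedly divide and take the remainder:
3 ÷ 32 → quotient 0, remainder 3
32 ÷ 3 → quotient 10, remainder 2
3 ÷ 2 → quotient 1, remainder 1
2 ÷ 1 → quotient 2, remainder 0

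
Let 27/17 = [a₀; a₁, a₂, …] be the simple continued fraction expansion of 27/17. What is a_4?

27 ÷ 17 → quotient 1, remainder 10
17 ÷ 10 → quotient 1, remainder 7
10 ÷ 7 → quotient 1, remainder 3
7 ÷ 3 → quotient 2, remainder 1
3 ÷ 1 → quotient 3, remainder 0

3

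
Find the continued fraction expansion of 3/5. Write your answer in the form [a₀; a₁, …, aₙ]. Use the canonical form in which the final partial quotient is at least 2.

[0; 1, 1, 2]

Apply division with remainder until the remainder is 0:
3 ÷ 5 → quotient 0, remainder 3
5 ÷ 3 → quotient 1, remainder 2
3 ÷ 2 → quotient 1, remainder 1
2 ÷ 1 → quotient 2, remainder 0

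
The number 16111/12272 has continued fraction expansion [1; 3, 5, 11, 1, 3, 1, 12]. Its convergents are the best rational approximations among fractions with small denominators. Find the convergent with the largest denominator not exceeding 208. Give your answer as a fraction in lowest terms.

List convergents until the denominator exceeds the bound:
a_0 = 1: 1/1  (≤ bound)
a_1 = 3: 4/3  (≤ bound)
a_2 = 5: 21/16  (≤ bound)
a_3 = 11: 235/179  (≤ bound)
a_4 = 1: 256/195  (≤ bound)
a_5 = 3: 1003/764  (> 208, stop)

256/195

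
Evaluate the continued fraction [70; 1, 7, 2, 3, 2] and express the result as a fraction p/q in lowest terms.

9569/135

a_0 = 70: 70/1
a_1 = 1: 71/1
a_2 = 7: 567/8
a_3 = 2: 1205/17
a_4 = 3: 4182/59
a_5 = 2: 9569/135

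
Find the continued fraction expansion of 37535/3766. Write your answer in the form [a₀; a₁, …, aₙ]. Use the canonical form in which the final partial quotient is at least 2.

[9; 1, 29, 7, 1, 4, 3]

⌊37535/3766⌋ = 9, remainder 3641
⌊3766/3641⌋ = 1, remainder 125
⌊3641/125⌋ = 29, remainder 16
⌊125/16⌋ = 7, remainder 13
⌊16/13⌋ = 1, remainder 3
⌊13/3⌋ = 4, remainder 1
⌊3/1⌋ = 3, remainder 0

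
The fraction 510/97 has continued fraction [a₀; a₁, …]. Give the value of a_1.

⌊510/97⌋ = 5, remainder 25
⌊97/25⌋ = 3, remainder 22

3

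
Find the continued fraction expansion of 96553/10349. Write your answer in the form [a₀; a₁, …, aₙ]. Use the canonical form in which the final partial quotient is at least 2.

⌊96553/10349⌋ = 9, remainder 3412
⌊10349/3412⌋ = 3, remainder 113
⌊3412/113⌋ = 30, remainder 22
⌊113/22⌋ = 5, remainder 3
⌊22/3⌋ = 7, remainder 1
⌊3/1⌋ = 3, remainder 0

[9; 3, 30, 5, 7, 3]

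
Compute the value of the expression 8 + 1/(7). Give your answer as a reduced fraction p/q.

Build up convergents one term at a time:
a_0 = 8: 8/1
a_1 = 7: 57/7

57/7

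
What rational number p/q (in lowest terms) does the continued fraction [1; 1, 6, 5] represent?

67/36

Start with 5.
6 + 1/(5/1) = 6 + 1/5 = 31/5
1 + 1/(31/5) = 1 + 5/31 = 36/31
1 + 1/(36/31) = 1 + 31/36 = 67/36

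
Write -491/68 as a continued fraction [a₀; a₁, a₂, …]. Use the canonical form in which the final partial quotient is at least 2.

Repeatedly divide and take the remainder:
-491 ÷ 68 → quotient -8, remainder 53
68 ÷ 53 → quotient 1, remainder 15
53 ÷ 15 → quotient 3, remainder 8
15 ÷ 8 → quotient 1, remainder 7
8 ÷ 7 → quotient 1, remainder 1
7 ÷ 1 → quotient 7, remainder 0

[-8; 1, 3, 1, 1, 7]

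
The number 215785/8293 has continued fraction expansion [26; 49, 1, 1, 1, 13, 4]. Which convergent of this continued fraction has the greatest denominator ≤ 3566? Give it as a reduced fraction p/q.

52977/2036

List convergents until the denominator exceeds the bound:
a_0 = 26: 26/1  (≤ bound)
a_1 = 49: 1275/49  (≤ bound)
a_2 = 1: 1301/50  (≤ bound)
a_3 = 1: 2576/99  (≤ bound)
a_4 = 1: 3877/149  (≤ bound)
a_5 = 13: 52977/2036  (≤ bound)
a_6 = 4: 215785/8293  (> 3566, stop)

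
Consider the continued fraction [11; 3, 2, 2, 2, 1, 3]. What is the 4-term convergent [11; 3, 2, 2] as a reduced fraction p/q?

a_0 = 11: 11/1
a_1 = 3: 34/3
a_2 = 2: 79/7
a_3 = 2: 192/17

192/17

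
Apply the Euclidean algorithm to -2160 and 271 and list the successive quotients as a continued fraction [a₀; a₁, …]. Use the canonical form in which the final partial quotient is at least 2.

[-8; 33, 1, 7]

Run the Euclidean algorithm, recording each quotient:
-2160 ÷ 271 → quotient -8, remainder 8
271 ÷ 8 → quotient 33, remainder 7
8 ÷ 7 → quotient 1, remainder 1
7 ÷ 1 → quotient 7, remainder 0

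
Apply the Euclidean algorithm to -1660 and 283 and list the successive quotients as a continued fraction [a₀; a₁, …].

[-6; 7, 2, 4, 4]

Repeatedly divide and take the remainder:
-1660 ÷ 283 → quotient -6, remainder 38
283 ÷ 38 → quotient 7, remainder 17
38 ÷ 17 → quotient 2, remainder 4
17 ÷ 4 → quotient 4, remainder 1
4 ÷ 1 → quotient 4, remainder 0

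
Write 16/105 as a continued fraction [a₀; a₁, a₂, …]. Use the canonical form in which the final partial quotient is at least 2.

⌊16/105⌋ = 0, remainder 16
⌊105/16⌋ = 6, remainder 9
⌊16/9⌋ = 1, remainder 7
⌊9/7⌋ = 1, remainder 2
⌊7/2⌋ = 3, remainder 1
⌊2/1⌋ = 2, remainder 0

[0; 6, 1, 1, 3, 2]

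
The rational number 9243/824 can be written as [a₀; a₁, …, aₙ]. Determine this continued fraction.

[11; 4, 1, 1, 1, 1, 11, 3]

9243 = 11·824 + 179, so a_0 = 11
824 = 4·179 + 108, so a_1 = 4
179 = 1·108 + 71, so a_2 = 1
108 = 1·71 + 37, so a_3 = 1
71 = 1·37 + 34, so a_4 = 1
37 = 1·34 + 3, so a_5 = 1
34 = 11·3 + 1, so a_6 = 11
3 = 3·1 + 0, so a_7 = 3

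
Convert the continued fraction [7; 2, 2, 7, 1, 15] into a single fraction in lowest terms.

4939/667

Build up convergents one term at a time:
a_0 = 7: 7/1
a_1 = 2: 15/2
a_2 = 2: 37/5
a_3 = 7: 274/37
a_4 = 1: 311/42
a_5 = 15: 4939/667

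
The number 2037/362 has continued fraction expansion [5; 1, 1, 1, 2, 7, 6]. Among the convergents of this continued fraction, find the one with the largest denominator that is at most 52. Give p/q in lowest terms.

45/8

a_0 = 5: 5/1  (≤ bound)
a_1 = 1: 6/1  (≤ bound)
a_2 = 1: 11/2  (≤ bound)
a_3 = 1: 17/3  (≤ bound)
a_4 = 2: 45/8  (≤ bound)
a_5 = 7: 332/59  (> 52, stop)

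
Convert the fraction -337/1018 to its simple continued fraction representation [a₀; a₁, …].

[-1; 1, 2, 48, 7]

-337 ÷ 1018 → quotient -1, remainder 681
1018 ÷ 681 → quotient 1, remainder 337
681 ÷ 337 → quotient 2, remainder 7
337 ÷ 7 → quotient 48, remainder 1
7 ÷ 1 → quotient 7, remainder 0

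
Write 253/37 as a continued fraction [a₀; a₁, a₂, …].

Apply division with remainder until the remainder is 0:
⌊253/37⌋ = 6, remainder 31
⌊37/31⌋ = 1, remainder 6
⌊31/6⌋ = 5, remainder 1
⌊6/1⌋ = 6, remainder 0

[6; 1, 5, 6]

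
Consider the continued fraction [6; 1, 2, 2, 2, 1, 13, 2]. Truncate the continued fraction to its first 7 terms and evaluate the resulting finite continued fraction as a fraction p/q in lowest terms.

2207/329

Compute successive convergents:
a_0 = 6: 6/1
a_1 = 1: 7/1
a_2 = 2: 20/3
a_3 = 2: 47/7
a_4 = 2: 114/17
a_5 = 1: 161/24
a_6 = 13: 2207/329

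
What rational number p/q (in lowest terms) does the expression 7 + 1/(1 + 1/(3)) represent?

Use the convergent recurrence hₖ = aₖ·hₖ₋₁ + hₖ₋₂ (and likewise for the denominators kₖ):
a_0 = 7: 7/1
a_1 = 1: 8/1
a_2 = 3: 31/4

31/4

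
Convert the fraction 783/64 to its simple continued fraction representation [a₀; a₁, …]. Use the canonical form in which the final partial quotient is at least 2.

Repeatedly divide and take the remainder:
783 = 12·64 + 15, so a_0 = 12
64 = 4·15 + 4, so a_1 = 4
15 = 3·4 + 3, so a_2 = 3
4 = 1·3 + 1, so a_3 = 1
3 = 3·1 + 0, so a_4 = 3

[12; 4, 3, 1, 3]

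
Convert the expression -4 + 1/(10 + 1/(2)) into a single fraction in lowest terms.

-82/21

Collapse the nested fraction from the inside out:
Start with 2.
10 + 1/(2/1) = 10 + 1/2 = 21/2
-4 + 1/(21/2) = -4 + 2/21 = -82/21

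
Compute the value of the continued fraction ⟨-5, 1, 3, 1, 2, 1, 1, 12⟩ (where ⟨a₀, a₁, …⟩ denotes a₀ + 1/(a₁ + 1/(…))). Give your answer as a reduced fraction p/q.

Starting at the tail and folding back:
Start with 12.
1 + 1/(12/1) = 1 + 1/12 = 13/12
1 + 1/(13/12) = 1 + 12/13 = 25/13
2 + 1/(25/13) = 2 + 13/25 = 63/25
1 + 1/(63/25) = 1 + 25/63 = 88/63
3 + 1/(88/63) = 3 + 63/88 = 327/88
1 + 1/(327/88) = 1 + 88/327 = 415/327
-5 + 1/(415/327) = -5 + 327/415 = -1748/415

-1748/415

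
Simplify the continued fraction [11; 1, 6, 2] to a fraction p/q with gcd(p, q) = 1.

178/15

Start with 2.
6 + 1/(2/1) = 6 + 1/2 = 13/2
1 + 1/(13/2) = 1 + 2/13 = 15/13
11 + 1/(15/13) = 11 + 13/15 = 178/15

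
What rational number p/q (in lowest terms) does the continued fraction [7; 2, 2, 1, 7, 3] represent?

Start with 3.
7 + 1/(3/1) = 7 + 1/3 = 22/3
1 + 1/(22/3) = 1 + 3/22 = 25/22
2 + 1/(25/22) = 2 + 22/25 = 72/25
2 + 1/(72/25) = 2 + 25/72 = 169/72
7 + 1/(169/72) = 7 + 72/169 = 1255/169

1255/169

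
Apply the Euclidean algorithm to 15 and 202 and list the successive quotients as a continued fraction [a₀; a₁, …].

[0; 13, 2, 7]

Run the Euclidean algorithm, recording each quotient:
⌊15/202⌋ = 0, remainder 15
⌊202/15⌋ = 13, remainder 7
⌊15/7⌋ = 2, remainder 1
⌊7/1⌋ = 7, remainder 0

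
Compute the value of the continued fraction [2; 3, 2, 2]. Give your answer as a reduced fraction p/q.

39/17

Compute successive convergents:
a_0 = 2: 2/1
a_1 = 3: 7/3
a_2 = 2: 16/7
a_3 = 2: 39/17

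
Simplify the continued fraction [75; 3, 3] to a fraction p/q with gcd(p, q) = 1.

Start with 3.
3 + 1/(3/1) = 3 + 1/3 = 10/3
75 + 1/(10/3) = 75 + 3/10 = 753/10

753/10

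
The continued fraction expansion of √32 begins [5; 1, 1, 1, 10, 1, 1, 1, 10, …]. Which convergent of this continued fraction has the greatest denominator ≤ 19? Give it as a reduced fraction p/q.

List convergents until the denominator exceeds the bound:
a_0 = 5: 5/1  (≤ bound)
a_1 = 1: 6/1  (≤ bound)
a_2 = 1: 11/2  (≤ bound)
a_3 = 1: 17/3  (≤ bound)
a_4 = 10: 181/32  (> 19, stop)

17/3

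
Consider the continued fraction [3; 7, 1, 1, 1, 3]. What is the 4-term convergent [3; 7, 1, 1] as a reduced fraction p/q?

47/15

Use the convergent recurrence hₖ = aₖ·hₖ₋₁ + hₖ₋₂ (and likewise for the denominators kₖ):
a_0 = 3: 3/1
a_1 = 7: 22/7
a_2 = 1: 25/8
a_3 = 1: 47/15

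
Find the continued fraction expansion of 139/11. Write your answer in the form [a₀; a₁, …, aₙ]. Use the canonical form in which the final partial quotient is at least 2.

⌊139/11⌋ = 12, remainder 7
⌊11/7⌋ = 1, remainder 4
⌊7/4⌋ = 1, remainder 3
⌊4/3⌋ = 1, remainder 1
⌊3/1⌋ = 3, remainder 0

[12; 1, 1, 1, 3]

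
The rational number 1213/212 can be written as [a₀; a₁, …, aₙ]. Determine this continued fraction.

Run the Euclidean algorithm, recording each quotient:
⌊1213/212⌋ = 5, remainder 153
⌊212/153⌋ = 1, remainder 59
⌊153/59⌋ = 2, remainder 35
⌊59/35⌋ = 1, remainder 24
⌊35/24⌋ = 1, remainder 11
⌊24/11⌋ = 2, remainder 2
⌊11/2⌋ = 5, remainder 1
⌊2/1⌋ = 2, remainder 0

[5; 1, 2, 1, 1, 2, 5, 2]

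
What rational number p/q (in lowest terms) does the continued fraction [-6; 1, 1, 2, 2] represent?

Starting at the tail and folding back:
Start with 2.
2 + 1/(2/1) = 2 + 1/2 = 5/2
1 + 1/(5/2) = 1 + 2/5 = 7/5
1 + 1/(7/5) = 1 + 5/7 = 12/7
-6 + 1/(12/7) = -6 + 7/12 = -65/12

-65/12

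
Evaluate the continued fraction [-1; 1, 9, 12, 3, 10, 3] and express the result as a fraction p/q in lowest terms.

Starting at the tail and folding back:
Start with 3.
10 + 1/(3/1) = 10 + 1/3 = 31/3
3 + 1/(31/3) = 3 + 3/31 = 96/31
12 + 1/(96/31) = 12 + 31/96 = 1183/96
9 + 1/(1183/96) = 9 + 96/1183 = 10743/1183
1 + 1/(10743/1183) = 1 + 1183/10743 = 11926/10743
-1 + 1/(11926/10743) = -1 + 10743/11926 = -1183/11926

-1183/11926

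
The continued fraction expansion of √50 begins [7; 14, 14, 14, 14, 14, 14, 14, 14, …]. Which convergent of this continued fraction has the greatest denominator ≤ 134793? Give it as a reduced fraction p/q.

List convergents until the denominator exceeds the bound:
a_0 = 7: 7/1  (≤ bound)
a_1 = 14: 99/14  (≤ bound)
a_2 = 14: 1393/197  (≤ bound)
a_3 = 14: 19601/2772  (≤ bound)
a_4 = 14: 275807/39005  (≤ bound)
a_5 = 14: 3880899/548842  (> 134793, stop)

275807/39005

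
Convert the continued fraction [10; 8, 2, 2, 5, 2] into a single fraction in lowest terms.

Collapse the nested fraction from the inside out:
Start with 2.
5 + 1/(2/1) = 5 + 1/2 = 11/2
2 + 1/(11/2) = 2 + 2/11 = 24/11
2 + 1/(24/11) = 2 + 11/24 = 59/24
8 + 1/(59/24) = 8 + 24/59 = 496/59
10 + 1/(496/59) = 10 + 59/496 = 5019/496

5019/496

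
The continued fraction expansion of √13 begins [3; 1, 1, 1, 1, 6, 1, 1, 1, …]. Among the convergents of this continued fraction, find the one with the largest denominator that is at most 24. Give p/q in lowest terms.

18/5

a_0 = 3: 3/1  (≤ bound)
a_1 = 1: 4/1  (≤ bound)
a_2 = 1: 7/2  (≤ bound)
a_3 = 1: 11/3  (≤ bound)
a_4 = 1: 18/5  (≤ bound)
a_5 = 6: 119/33  (> 24, stop)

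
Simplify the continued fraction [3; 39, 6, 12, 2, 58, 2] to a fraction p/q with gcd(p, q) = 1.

2124587/702219

Build up convergents one term at a time:
a_0 = 3: 3/1
a_1 = 39: 118/39
a_2 = 6: 711/235
a_3 = 12: 8650/2859
a_4 = 2: 18011/5953
a_5 = 58: 1053288/348133
a_6 = 2: 2124587/702219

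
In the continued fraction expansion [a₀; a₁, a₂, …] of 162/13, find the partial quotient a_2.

162 = 12·13 + 6, so a_0 = 12
13 = 2·6 + 1, so a_1 = 2
6 = 6·1 + 0, so a_2 = 6

6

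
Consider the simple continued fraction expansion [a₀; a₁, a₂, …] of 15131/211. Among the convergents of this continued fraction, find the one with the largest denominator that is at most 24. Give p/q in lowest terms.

List convergents until the denominator exceeds the bound:
a_0 = 71: 71/1  (≤ bound)
a_1 = 1: 72/1  (≤ bound)
a_2 = 2: 215/3  (≤ bound)
a_3 = 2: 502/7  (≤ bound)
a_4 = 5: 2725/38  (> 24, stop)

502/7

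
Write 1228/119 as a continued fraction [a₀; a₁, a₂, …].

[10; 3, 7, 1, 1, 2]

1228 = 10·119 + 38, so a_0 = 10
119 = 3·38 + 5, so a_1 = 3
38 = 7·5 + 3, so a_2 = 7
5 = 1·3 + 2, so a_3 = 1
3 = 1·2 + 1, so a_4 = 1
2 = 2·1 + 0, so a_5 = 2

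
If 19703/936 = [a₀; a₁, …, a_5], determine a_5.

19703 = 21·936 + 47, so a_0 = 21
936 = 19·47 + 43, so a_1 = 19
47 = 1·43 + 4, so a_2 = 1
43 = 10·4 + 3, so a_3 = 10
4 = 1·3 + 1, so a_4 = 1
3 = 3·1 + 0, so a_5 = 3

3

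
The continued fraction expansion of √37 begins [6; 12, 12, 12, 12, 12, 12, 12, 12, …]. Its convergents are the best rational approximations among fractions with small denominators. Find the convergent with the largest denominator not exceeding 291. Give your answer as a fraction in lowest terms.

882/145

List convergents until the denominator exceeds the bound:
a_0 = 6: 6/1  (≤ bound)
a_1 = 12: 73/12  (≤ bound)
a_2 = 12: 882/145  (≤ bound)
a_3 = 12: 10657/1752  (> 291, stop)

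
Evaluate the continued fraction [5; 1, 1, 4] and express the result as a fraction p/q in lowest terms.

50/9

Start with 4.
1 + 1/(4/1) = 1 + 1/4 = 5/4
1 + 1/(5/4) = 1 + 4/5 = 9/5
5 + 1/(9/5) = 5 + 5/9 = 50/9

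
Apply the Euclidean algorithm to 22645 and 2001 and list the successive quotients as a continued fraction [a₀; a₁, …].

[11; 3, 6, 2, 2, 9, 2]

⌊22645/2001⌋ = 11, remainder 634
⌊2001/634⌋ = 3, remainder 99
⌊634/99⌋ = 6, remainder 40
⌊99/40⌋ = 2, remainder 19
⌊40/19⌋ = 2, remainder 2
⌊19/2⌋ = 9, remainder 1
⌊2/1⌋ = 2, remainder 0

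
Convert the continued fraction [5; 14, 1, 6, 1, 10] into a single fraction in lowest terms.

a_0 = 5: 5/1
a_1 = 14: 71/14
a_2 = 1: 76/15
a_3 = 6: 527/104
a_4 = 1: 603/119
a_5 = 10: 6557/1294

6557/1294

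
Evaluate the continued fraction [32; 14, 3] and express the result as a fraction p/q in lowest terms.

1379/43

Start with 3.
14 + 1/(3/1) = 14 + 1/3 = 43/3
32 + 1/(43/3) = 32 + 3/43 = 1379/43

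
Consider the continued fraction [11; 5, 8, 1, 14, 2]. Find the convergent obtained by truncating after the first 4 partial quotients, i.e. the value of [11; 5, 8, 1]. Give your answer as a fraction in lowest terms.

515/46

a_0 = 11: 11/1
a_1 = 5: 56/5
a_2 = 8: 459/41
a_3 = 1: 515/46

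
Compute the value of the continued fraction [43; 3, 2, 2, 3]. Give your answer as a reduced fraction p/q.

Start with 3.
2 + 1/(3/1) = 2 + 1/3 = 7/3
2 + 1/(7/3) = 2 + 3/7 = 17/7
3 + 1/(17/7) = 3 + 7/17 = 58/17
43 + 1/(58/17) = 43 + 17/58 = 2511/58

2511/58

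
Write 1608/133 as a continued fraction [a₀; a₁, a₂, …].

[12; 11, 12]

Apply division with remainder until the remainder is 0:
1608 = 12·133 + 12, so a_0 = 12
133 = 11·12 + 1, so a_1 = 11
12 = 12·1 + 0, so a_2 = 12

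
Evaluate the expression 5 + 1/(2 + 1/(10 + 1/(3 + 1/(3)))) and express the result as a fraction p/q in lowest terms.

1183/216

Start with 3.
3 + 1/(3/1) = 3 + 1/3 = 10/3
10 + 1/(10/3) = 10 + 3/10 = 103/10
2 + 1/(103/10) = 2 + 10/103 = 216/103
5 + 1/(216/103) = 5 + 103/216 = 1183/216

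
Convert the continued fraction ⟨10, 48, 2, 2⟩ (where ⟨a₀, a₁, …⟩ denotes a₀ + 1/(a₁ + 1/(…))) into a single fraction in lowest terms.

2425/242

Start with 2.
2 + 1/(2/1) = 2 + 1/2 = 5/2
48 + 1/(5/2) = 48 + 2/5 = 242/5
10 + 1/(242/5) = 10 + 5/242 = 2425/242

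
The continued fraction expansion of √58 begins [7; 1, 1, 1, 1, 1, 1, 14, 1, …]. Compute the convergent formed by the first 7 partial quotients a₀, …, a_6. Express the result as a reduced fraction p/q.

a_0 = 7: 7/1
a_1 = 1: 8/1
a_2 = 1: 15/2
a_3 = 1: 23/3
a_4 = 1: 38/5
a_5 = 1: 61/8
a_6 = 1: 99/13

99/13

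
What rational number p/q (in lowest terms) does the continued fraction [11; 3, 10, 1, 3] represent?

a_0 = 11: 11/1
a_1 = 3: 34/3
a_2 = 10: 351/31
a_3 = 1: 385/34
a_4 = 3: 1506/133

1506/133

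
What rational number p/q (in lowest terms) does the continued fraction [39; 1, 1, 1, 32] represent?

Starting at the tail and folding back:
Start with 32.
1 + 1/(32/1) = 1 + 1/32 = 33/32
1 + 1/(33/32) = 1 + 32/33 = 65/33
1 + 1/(65/33) = 1 + 33/65 = 98/65
39 + 1/(98/65) = 39 + 65/98 = 3887/98

3887/98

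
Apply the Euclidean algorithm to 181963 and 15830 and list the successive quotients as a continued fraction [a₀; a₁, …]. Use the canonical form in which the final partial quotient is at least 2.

[11; 2, 47, 1, 3, 4, 1, 7]

181963 ÷ 15830 → quotient 11, remainder 7833
15830 ÷ 7833 → quotient 2, remainder 164
7833 ÷ 164 → quotient 47, remainder 125
164 ÷ 125 → quotient 1, remainder 39
125 ÷ 39 → quotient 3, remainder 8
39 ÷ 8 → quotient 4, remainder 7
8 ÷ 7 → quotient 1, remainder 1
7 ÷ 1 → quotient 7, remainder 0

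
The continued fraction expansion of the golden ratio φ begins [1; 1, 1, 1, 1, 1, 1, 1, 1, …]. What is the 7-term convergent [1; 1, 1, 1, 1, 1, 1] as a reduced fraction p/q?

21/13

Start with 1.
1 + 1/(1/1) = 1 + 1/1 = 2/1
1 + 1/(2/1) = 1 + 1/2 = 3/2
1 + 1/(3/2) = 1 + 2/3 = 5/3
1 + 1/(5/3) = 1 + 3/5 = 8/5
1 + 1/(8/5) = 1 + 5/8 = 13/8
1 + 1/(13/8) = 1 + 8/13 = 21/13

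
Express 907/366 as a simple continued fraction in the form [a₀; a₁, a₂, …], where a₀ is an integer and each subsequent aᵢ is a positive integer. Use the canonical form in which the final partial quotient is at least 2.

907 ÷ 366 → quotient 2, remainder 175
366 ÷ 175 → quotient 2, remainder 16
175 ÷ 16 → quotient 10, remainder 15
16 ÷ 15 → quotient 1, remainder 1
15 ÷ 1 → quotient 15, remainder 0

[2; 2, 10, 1, 15]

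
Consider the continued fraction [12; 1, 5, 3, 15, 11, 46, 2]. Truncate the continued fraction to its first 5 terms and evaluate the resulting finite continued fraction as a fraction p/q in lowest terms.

Use the convergent recurrence hₖ = aₖ·hₖ₋₁ + hₖ₋₂ (and likewise for the denominators kₖ):
a_0 = 12: 12/1
a_1 = 1: 13/1
a_2 = 5: 77/6
a_3 = 3: 244/19
a_4 = 15: 3737/291

3737/291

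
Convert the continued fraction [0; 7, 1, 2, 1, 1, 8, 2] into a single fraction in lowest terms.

127/980

Start with 2.
8 + 1/(2/1) = 8 + 1/2 = 17/2
1 + 1/(17/2) = 1 + 2/17 = 19/17
1 + 1/(19/17) = 1 + 17/19 = 36/19
2 + 1/(36/19) = 2 + 19/36 = 91/36
1 + 1/(91/36) = 1 + 36/91 = 127/91
7 + 1/(127/91) = 7 + 91/127 = 980/127
0 + 1/(980/127) = 0 + 127/980 = 127/980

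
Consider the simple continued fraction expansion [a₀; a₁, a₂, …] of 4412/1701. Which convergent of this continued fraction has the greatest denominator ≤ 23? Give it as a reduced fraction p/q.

13/5

List convergents until the denominator exceeds the bound:
a_0 = 2: 2/1  (≤ bound)
a_1 = 1: 3/1  (≤ bound)
a_2 = 1: 5/2  (≤ bound)
a_3 = 2: 13/5  (≤ bound)
a_4 = 6: 83/32  (> 23, stop)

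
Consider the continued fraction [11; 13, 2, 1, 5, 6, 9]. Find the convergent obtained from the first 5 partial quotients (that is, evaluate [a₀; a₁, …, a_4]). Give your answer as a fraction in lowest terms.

2514/227

Start with 5.
1 + 1/(5/1) = 1 + 1/5 = 6/5
2 + 1/(6/5) = 2 + 5/6 = 17/6
13 + 1/(17/6) = 13 + 6/17 = 227/17
11 + 1/(227/17) = 11 + 17/227 = 2514/227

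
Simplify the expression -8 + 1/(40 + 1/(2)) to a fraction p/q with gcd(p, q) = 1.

-646/81

a_0 = -8: -8/1
a_1 = 40: -319/40
a_2 = 2: -646/81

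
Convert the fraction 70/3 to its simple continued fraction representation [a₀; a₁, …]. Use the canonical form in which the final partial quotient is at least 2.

[23; 3]

70 ÷ 3 → quotient 23, remainder 1
3 ÷ 1 → quotient 3, remainder 0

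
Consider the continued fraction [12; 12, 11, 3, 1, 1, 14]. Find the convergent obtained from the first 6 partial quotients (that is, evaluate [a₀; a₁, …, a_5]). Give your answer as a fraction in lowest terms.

Start with 1.
1 + 1/(1/1) = 1 + 1/1 = 2/1
3 + 1/(2/1) = 3 + 1/2 = 7/2
11 + 1/(7/2) = 11 + 2/7 = 79/7
12 + 1/(79/7) = 12 + 7/79 = 955/79
12 + 1/(955/79) = 12 + 79/955 = 11539/955

11539/955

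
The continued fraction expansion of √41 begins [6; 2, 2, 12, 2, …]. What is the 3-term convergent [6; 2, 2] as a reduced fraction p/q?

a_0 = 6: 6/1
a_1 = 2: 13/2
a_2 = 2: 32/5

32/5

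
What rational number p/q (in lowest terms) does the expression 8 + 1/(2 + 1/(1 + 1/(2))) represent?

a_0 = 8: 8/1
a_1 = 2: 17/2
a_2 = 1: 25/3
a_3 = 2: 67/8

67/8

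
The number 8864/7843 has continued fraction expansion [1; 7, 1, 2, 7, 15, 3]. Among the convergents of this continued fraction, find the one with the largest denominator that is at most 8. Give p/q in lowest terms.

9/8

List convergents until the denominator exceeds the bound:
a_0 = 1: 1/1  (≤ bound)
a_1 = 7: 8/7  (≤ bound)
a_2 = 1: 9/8  (≤ bound)
a_3 = 2: 26/23  (> 8, stop)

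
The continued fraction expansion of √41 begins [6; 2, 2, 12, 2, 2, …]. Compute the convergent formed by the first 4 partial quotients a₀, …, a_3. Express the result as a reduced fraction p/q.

397/62

a_0 = 6: 6/1
a_1 = 2: 13/2
a_2 = 2: 32/5
a_3 = 12: 397/62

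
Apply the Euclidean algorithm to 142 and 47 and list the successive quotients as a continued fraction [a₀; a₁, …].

[3; 47]

Repeatedly divide and take the remainder:
142 = 3·47 + 1, so a_0 = 3
47 = 47·1 + 0, so a_1 = 47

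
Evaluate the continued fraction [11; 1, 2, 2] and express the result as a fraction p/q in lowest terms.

Use the convergent recurrence hₖ = aₖ·hₖ₋₁ + hₖ₋₂ (and likewise for the denominators kₖ):
a_0 = 11: 11/1
a_1 = 1: 12/1
a_2 = 2: 35/3
a_3 = 2: 82/7

82/7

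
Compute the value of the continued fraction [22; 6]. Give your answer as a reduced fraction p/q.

133/6

Use the convergent recurrence hₖ = aₖ·hₖ₋₁ + hₖ₋₂ (and likewise for the denominators kₖ):
a_0 = 22: 22/1
a_1 = 6: 133/6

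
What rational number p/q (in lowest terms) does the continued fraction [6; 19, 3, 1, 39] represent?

Use the convergent recurrence hₖ = aₖ·hₖ₋₁ + hₖ₋₂ (and likewise for the denominators kₖ):
a_0 = 6: 6/1
a_1 = 19: 115/19
a_2 = 3: 351/58
a_3 = 1: 466/77
a_4 = 39: 18525/3061

18525/3061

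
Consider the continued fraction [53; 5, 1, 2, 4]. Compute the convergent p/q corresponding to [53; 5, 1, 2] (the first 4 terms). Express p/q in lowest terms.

904/17

Start with 2.
1 + 1/(2/1) = 1 + 1/2 = 3/2
5 + 1/(3/2) = 5 + 2/3 = 17/3
53 + 1/(17/3) = 53 + 3/17 = 904/17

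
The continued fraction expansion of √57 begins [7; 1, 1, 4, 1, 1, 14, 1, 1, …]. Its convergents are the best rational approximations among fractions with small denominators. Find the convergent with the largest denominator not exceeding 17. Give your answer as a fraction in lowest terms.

List convergents until the denominator exceeds the bound:
a_0 = 7: 7/1  (≤ bound)
a_1 = 1: 8/1  (≤ bound)
a_2 = 1: 15/2  (≤ bound)
a_3 = 4: 68/9  (≤ bound)
a_4 = 1: 83/11  (≤ bound)
a_5 = 1: 151/20  (> 17, stop)

83/11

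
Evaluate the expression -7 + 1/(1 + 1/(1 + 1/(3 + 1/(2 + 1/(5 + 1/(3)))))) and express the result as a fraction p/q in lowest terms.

a_0 = -7: -7/1
a_1 = 1: -6/1
a_2 = 1: -13/2
a_3 = 3: -45/7
a_4 = 2: -103/16
a_5 = 5: -560/87
a_6 = 3: -1783/277

-1783/277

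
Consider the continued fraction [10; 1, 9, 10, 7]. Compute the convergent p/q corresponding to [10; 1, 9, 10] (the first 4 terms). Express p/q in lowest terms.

a_0 = 10: 10/1
a_1 = 1: 11/1
a_2 = 9: 109/10
a_3 = 10: 1101/101

1101/101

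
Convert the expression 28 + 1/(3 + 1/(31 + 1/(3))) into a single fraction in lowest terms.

8074/285

Compute successive convergents:
a_0 = 28: 28/1
a_1 = 3: 85/3
a_2 = 31: 2663/94
a_3 = 3: 8074/285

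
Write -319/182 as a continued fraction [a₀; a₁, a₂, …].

Run the Euclidean algorithm, recording each quotient:
-319 ÷ 182 → quotient -2, remainder 45
182 ÷ 45 → quotient 4, remainder 2
45 ÷ 2 → quotient 22, remainder 1
2 ÷ 1 → quotient 2, remainder 0

[-2; 4, 22, 2]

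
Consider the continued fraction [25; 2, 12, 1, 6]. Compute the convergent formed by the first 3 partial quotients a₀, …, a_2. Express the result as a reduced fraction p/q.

Starting at the tail and folding back:
Start with 12.
2 + 1/(12/1) = 2 + 1/12 = 25/12
25 + 1/(25/12) = 25 + 12/25 = 637/25

637/25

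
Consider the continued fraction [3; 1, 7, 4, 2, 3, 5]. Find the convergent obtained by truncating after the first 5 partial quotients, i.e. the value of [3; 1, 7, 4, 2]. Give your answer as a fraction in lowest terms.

a_0 = 3: 3/1
a_1 = 1: 4/1
a_2 = 7: 31/8
a_3 = 4: 128/33
a_4 = 2: 287/74

287/74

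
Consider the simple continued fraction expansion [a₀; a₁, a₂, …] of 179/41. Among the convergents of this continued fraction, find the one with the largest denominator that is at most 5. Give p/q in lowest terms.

List convergents until the denominator exceeds the bound:
a_0 = 4: 4/1  (≤ bound)
a_1 = 2: 9/2  (≤ bound)
a_2 = 1: 13/3  (≤ bound)
a_3 = 2: 35/8  (> 5, stop)

13/3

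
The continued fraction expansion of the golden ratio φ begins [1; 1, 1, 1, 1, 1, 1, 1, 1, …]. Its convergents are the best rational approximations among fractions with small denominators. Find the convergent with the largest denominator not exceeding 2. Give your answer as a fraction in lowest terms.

3/2

a_0 = 1: 1/1  (≤ bound)
a_1 = 1: 2/1  (≤ bound)
a_2 = 1: 3/2  (≤ bound)
a_3 = 1: 5/3  (> 2, stop)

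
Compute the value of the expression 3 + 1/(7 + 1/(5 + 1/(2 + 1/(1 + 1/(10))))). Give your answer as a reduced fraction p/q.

Start with 10.
1 + 1/(10/1) = 1 + 1/10 = 11/10
2 + 1/(11/10) = 2 + 10/11 = 32/11
5 + 1/(32/11) = 5 + 11/32 = 171/32
7 + 1/(171/32) = 7 + 32/171 = 1229/171
3 + 1/(1229/171) = 3 + 171/1229 = 3858/1229

3858/1229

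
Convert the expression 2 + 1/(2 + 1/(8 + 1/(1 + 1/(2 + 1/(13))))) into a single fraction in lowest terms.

Compute successive convergents:
a_0 = 2: 2/1
a_1 = 2: 5/2
a_2 = 8: 42/17
a_3 = 1: 47/19
a_4 = 2: 136/55
a_5 = 13: 1815/734

1815/734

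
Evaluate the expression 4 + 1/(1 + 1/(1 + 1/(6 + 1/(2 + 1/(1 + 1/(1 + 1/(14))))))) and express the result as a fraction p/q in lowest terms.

4568/1007

Work from the innermost term outward:
Start with 14.
1 + 1/(14/1) = 1 + 1/14 = 15/14
1 + 1/(15/14) = 1 + 14/15 = 29/15
2 + 1/(29/15) = 2 + 15/29 = 73/29
6 + 1/(73/29) = 6 + 29/73 = 467/73
1 + 1/(467/73) = 1 + 73/467 = 540/467
1 + 1/(540/467) = 1 + 467/540 = 1007/540
4 + 1/(1007/540) = 4 + 540/1007 = 4568/1007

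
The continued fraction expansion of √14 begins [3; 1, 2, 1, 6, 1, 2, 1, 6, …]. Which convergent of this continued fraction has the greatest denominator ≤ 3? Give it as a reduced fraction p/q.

a_0 = 3: 3/1  (≤ bound)
a_1 = 1: 4/1  (≤ bound)
a_2 = 2: 11/3  (≤ bound)
a_3 = 1: 15/4  (> 3, stop)

11/3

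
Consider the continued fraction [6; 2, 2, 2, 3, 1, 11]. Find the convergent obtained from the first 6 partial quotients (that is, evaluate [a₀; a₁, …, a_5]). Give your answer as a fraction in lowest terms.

Collapse the nested fraction from the inside out:
Start with 1.
3 + 1/(1/1) = 3 + 1/1 = 4/1
2 + 1/(4/1) = 2 + 1/4 = 9/4
2 + 1/(9/4) = 2 + 4/9 = 22/9
2 + 1/(22/9) = 2 + 9/22 = 53/22
6 + 1/(53/22) = 6 + 22/53 = 340/53

340/53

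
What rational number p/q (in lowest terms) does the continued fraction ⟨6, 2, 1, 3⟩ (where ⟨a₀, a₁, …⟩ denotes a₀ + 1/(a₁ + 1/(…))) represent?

Work from the innermost term outward:
Start with 3.
1 + 1/(3/1) = 1 + 1/3 = 4/3
2 + 1/(4/3) = 2 + 3/4 = 11/4
6 + 1/(11/4) = 6 + 4/11 = 70/11

70/11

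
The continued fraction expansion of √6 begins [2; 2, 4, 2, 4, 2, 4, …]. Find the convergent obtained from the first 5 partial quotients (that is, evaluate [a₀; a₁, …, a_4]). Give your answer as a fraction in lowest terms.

218/89

Start with 4.
2 + 1/(4/1) = 2 + 1/4 = 9/4
4 + 1/(9/4) = 4 + 4/9 = 40/9
2 + 1/(40/9) = 2 + 9/40 = 89/40
2 + 1/(89/40) = 2 + 40/89 = 218/89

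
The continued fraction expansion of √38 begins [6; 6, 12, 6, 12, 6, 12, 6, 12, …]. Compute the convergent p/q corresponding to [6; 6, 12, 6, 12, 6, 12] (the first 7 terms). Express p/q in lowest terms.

2463306/399601

Use the convergent recurrence hₖ = aₖ·hₖ₋₁ + hₖ₋₂ (and likewise for the denominators kₖ):
a_0 = 6: 6/1
a_1 = 6: 37/6
a_2 = 12: 450/73
a_3 = 6: 2737/444
a_4 = 12: 33294/5401
a_5 = 6: 202501/32850
a_6 = 12: 2463306/399601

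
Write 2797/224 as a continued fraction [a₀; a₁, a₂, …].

⌊2797/224⌋ = 12, remainder 109
⌊224/109⌋ = 2, remainder 6
⌊109/6⌋ = 18, remainder 1
⌊6/1⌋ = 6, remainder 0

[12; 2, 18, 6]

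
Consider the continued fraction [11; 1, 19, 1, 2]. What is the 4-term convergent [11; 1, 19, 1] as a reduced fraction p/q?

251/21

Use the convergent recurrence hₖ = aₖ·hₖ₋₁ + hₖ₋₂ (and likewise for the denominators kₖ):
a_0 = 11: 11/1
a_1 = 1: 12/1
a_2 = 19: 239/20
a_3 = 1: 251/21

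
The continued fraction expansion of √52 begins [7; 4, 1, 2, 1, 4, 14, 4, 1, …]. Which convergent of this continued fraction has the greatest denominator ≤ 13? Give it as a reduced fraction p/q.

a_0 = 7: 7/1  (≤ bound)
a_1 = 4: 29/4  (≤ bound)
a_2 = 1: 36/5  (≤ bound)
a_3 = 2: 101/14  (> 13, stop)

36/5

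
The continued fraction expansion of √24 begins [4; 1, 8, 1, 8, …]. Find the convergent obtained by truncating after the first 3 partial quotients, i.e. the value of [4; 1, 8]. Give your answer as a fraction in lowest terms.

44/9

Compute successive convergents:
a_0 = 4: 4/1
a_1 = 1: 5/1
a_2 = 8: 44/9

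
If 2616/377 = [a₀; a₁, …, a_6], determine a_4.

1

Apply division with remainder until the remainder is 0:
2616 = 6·377 + 354, so a_0 = 6
377 = 1·354 + 23, so a_1 = 1
354 = 15·23 + 9, so a_2 = 15
23 = 2·9 + 5, so a_3 = 2
9 = 1·5 + 4, so a_4 = 1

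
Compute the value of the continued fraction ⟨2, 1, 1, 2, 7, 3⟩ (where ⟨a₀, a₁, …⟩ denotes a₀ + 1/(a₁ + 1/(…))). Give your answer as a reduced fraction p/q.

301/116

a_0 = 2: 2/1
a_1 = 1: 3/1
a_2 = 1: 5/2
a_3 = 2: 13/5
a_4 = 7: 96/37
a_5 = 3: 301/116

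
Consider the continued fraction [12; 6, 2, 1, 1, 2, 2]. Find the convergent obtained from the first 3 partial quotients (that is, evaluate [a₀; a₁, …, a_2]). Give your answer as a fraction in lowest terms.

158/13

Work from the innermost term outward:
Start with 2.
6 + 1/(2/1) = 6 + 1/2 = 13/2
12 + 1/(13/2) = 12 + 2/13 = 158/13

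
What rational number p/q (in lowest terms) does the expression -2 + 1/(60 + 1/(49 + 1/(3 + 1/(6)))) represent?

-111541/56239

Start with 6.
3 + 1/(6/1) = 3 + 1/6 = 19/6
49 + 1/(19/6) = 49 + 6/19 = 937/19
60 + 1/(937/19) = 60 + 19/937 = 56239/937
-2 + 1/(56239/937) = -2 + 937/56239 = -111541/56239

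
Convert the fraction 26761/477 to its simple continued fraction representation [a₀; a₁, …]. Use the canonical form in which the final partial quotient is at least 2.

[56; 9, 1, 2, 1, 3, 3]

26761 ÷ 477 → quotient 56, remainder 49
477 ÷ 49 → quotient 9, remainder 36
49 ÷ 36 → quotient 1, remainder 13
36 ÷ 13 → quotient 2, remainder 10
13 ÷ 10 → quotient 1, remainder 3
10 ÷ 3 → quotient 3, remainder 1
3 ÷ 1 → quotient 3, remainder 0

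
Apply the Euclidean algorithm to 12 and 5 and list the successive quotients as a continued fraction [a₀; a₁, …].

[2; 2, 2]

Apply division with remainder until the remainder is 0:
12 ÷ 5 → quotient 2, remainder 2
5 ÷ 2 → quotient 2, remainder 1
2 ÷ 1 → quotient 2, remainder 0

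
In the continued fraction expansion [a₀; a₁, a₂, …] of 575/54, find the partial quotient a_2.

575 ÷ 54 → quotient 10, remainder 35
54 ÷ 35 → quotient 1, remainder 19
35 ÷ 19 → quotient 1, remainder 16

1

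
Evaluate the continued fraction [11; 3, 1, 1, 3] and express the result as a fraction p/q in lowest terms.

Build up convergents one term at a time:
a_0 = 11: 11/1
a_1 = 3: 34/3
a_2 = 1: 45/4
a_3 = 1: 79/7
a_4 = 3: 282/25

282/25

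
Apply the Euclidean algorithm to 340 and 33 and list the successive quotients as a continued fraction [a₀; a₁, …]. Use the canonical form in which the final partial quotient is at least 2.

[10; 3, 3, 3]

Run the Euclidean algorithm, recording each quotient:
340 = 10·33 + 10, so a_0 = 10
33 = 3·10 + 3, so a_1 = 3
10 = 3·3 + 1, so a_2 = 3
3 = 3·1 + 0, so a_3 = 3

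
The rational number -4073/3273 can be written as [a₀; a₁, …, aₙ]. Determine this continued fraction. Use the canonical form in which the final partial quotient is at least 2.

Run the Euclidean algorithm, recording each quotient:
⌊-4073/3273⌋ = -2, remainder 2473
⌊3273/2473⌋ = 1, remainder 800
⌊2473/800⌋ = 3, remainder 73
⌊800/73⌋ = 10, remainder 70
⌊73/70⌋ = 1, remainder 3
⌊70/3⌋ = 23, remainder 1
⌊3/1⌋ = 3, remainder 0

[-2; 1, 3, 10, 1, 23, 3]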